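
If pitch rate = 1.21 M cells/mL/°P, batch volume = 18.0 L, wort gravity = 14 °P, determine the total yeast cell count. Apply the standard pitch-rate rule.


cells (billions) = rate · V_L · °P
cells = 1.21 · 18.0 · 14

304.9200 billion cells


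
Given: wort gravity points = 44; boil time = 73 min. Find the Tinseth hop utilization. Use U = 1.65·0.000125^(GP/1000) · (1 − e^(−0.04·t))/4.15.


bigness = 1.65·0.000125^(44/1000) = 1.1111
boil_factor = (1 − e^(−0.04·73))/4.15 = 0.2280
U = 1.1111 · 0.2280

0.2533


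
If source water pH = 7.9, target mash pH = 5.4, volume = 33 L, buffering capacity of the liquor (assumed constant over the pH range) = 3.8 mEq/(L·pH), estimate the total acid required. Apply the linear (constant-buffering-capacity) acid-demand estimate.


acid = buffering capacity · (pH_source − pH_target) · V
acid = 3.8 · (7.9 − 5.4) · 33

313.5000 mEq


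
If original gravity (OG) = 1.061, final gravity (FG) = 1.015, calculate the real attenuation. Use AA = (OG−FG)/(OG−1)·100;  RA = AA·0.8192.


AA = (1.061 − 1.015)/(1.061 − 1)·100 = 75.4098
RA = 75.4098·0.8192

61.7757 %


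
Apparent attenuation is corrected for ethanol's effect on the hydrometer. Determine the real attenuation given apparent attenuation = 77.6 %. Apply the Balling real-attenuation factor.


RA = AA · 0.8192
RA = 77.6 · 0.8192

63.5699 %


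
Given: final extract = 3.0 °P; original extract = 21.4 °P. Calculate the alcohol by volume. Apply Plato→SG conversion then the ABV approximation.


SG = 259/(259 − P);  ABV = (OG − FG)·131.25
OG = 259/(259 − 21.4) = 1.0901
FG = 259/(259 − 3.0) = 1.0117
ABV = (1.0901 − 1.0117)·131.25

10.2833 % ABV


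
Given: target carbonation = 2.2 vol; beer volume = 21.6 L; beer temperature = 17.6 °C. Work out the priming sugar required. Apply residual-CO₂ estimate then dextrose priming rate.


residual = 14.695·(0.01821 + 0.09011·e^(−0.04·T));  sugar = (target − residual)·4.0·V
residual = 14.695·(0.01821 + 0.09011·e^(−0.04·17.6)) = 0.9225
sugar = (2.2 − 0.9225)·4.0·21.6

110.3732 g


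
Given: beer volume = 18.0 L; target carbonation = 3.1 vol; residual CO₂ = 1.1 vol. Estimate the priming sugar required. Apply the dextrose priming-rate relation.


sugar = (target − residual)·4.0·V
sugar = (3.1 − 1.1)·4.0·18.0

144.0000 g


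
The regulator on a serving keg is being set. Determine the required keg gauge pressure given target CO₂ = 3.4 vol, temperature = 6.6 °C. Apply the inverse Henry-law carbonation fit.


psi = vols/(0.01821 + 0.09011·e^(−0.04·T)) − 14.695
psi = 3.4/(0.01821 + 0.09011·e^(−0.04·6.6)) − 14.695

24.2012 psi


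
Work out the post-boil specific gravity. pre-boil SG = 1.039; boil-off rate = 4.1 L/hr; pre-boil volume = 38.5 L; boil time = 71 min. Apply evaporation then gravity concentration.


V_post = V_pre − rate·(t/60);  SG_post = 1 + (SG_pre−1)·V_pre/V_post
V_post = 38.5 − 4.1·(71/60) = 33.6483
SG_post = 1 + (1.039 − 1)·38.5/33.6483

1.0446


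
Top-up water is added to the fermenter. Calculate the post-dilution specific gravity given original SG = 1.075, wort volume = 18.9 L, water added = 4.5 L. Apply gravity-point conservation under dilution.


SG_new = 1 + (SG_old − 1)·V_old/(V_old + V_water)
pts = (1.075 − 1)·1000·18.9/(18.9 + 4.5) = 60.5769
SG_new = 1 + 60.5769/1000

1.0606


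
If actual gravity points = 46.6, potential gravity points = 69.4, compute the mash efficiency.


efficiency = actual / potential × 100
efficiency = 46.6 / 69.4 × 100

67.1470 %


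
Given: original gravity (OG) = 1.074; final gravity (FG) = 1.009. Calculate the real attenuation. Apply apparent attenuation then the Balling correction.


AA = (OG−FG)/(OG−1)·100;  RA = AA·0.8192
AA = (1.074 − 1.009)/(1.074 − 1)·100 = 87.8378
RA = 87.8378·0.8192

71.9568 %


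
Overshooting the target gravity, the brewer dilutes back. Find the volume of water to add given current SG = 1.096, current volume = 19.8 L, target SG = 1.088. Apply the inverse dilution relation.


V_water = V·((SG_curr − 1)/(SG_target − 1) − 1)
V_water = 19.8·((1.096 − 1)/(1.088 − 1) − 1)

1.8000 L


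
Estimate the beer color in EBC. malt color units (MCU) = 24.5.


SRM = 1.4922·MCU^0.6859;  EBC = SRM·1.97
SRM = 1.4922·24.5^0.6859 = 13.3862
EBC = 13.3862·1.97

26.3707 EBC


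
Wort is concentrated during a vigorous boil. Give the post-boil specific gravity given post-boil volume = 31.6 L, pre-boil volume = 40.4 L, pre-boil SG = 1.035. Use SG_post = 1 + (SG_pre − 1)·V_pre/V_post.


pts_pre = (1.035 − 1)·1000 = 35.0000
pts_post = 35.0000·40.4/31.6 = 44.7468
SG_post = 1 + 44.7468/1000

1.0447


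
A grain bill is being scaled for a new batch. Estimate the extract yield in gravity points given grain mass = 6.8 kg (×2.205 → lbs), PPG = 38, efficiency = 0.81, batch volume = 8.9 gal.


points = lbs × PPG × eff / vol
lbs = 6.8 × 2.205 = 14.9940
points = 14.9940 × 38 × 0.81 / 8.9

51.8557 points


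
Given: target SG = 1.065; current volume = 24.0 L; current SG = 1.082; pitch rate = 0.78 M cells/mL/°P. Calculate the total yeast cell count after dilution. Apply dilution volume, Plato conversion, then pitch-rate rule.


V_w = V·((SG_c−1)/(SG_t−1)−1);  °P = 259 − 259/SG_t;  cells = rate·(V+V_w)·°P
V_w = 24.0·((1.082−1)/(1.065−1)−1) = 6.2769
V_final = 24.0 + 6.2769 = 30.2769
°P = 259 − 259/1.065 = 15.8075
cells = 0.78·30.2769·15.8075

373.3102 billion cells


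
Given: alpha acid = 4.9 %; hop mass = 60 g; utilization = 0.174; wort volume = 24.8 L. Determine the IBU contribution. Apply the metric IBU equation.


IBU = (α/100)·mass·U·1000 / V
IBU = (4.9/100)·60·0.174·1000 / 24.8

20.6274 IBU


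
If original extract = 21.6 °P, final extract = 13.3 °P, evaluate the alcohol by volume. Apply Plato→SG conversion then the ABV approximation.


SG = 259/(259 − P);  ABV = (OG − FG)·131.25
OG = 259/(259 − 21.6) = 1.0910
FG = 259/(259 − 13.3) = 1.0541
ABV = (1.0910 − 1.0541)·131.25

4.8372 % ABV


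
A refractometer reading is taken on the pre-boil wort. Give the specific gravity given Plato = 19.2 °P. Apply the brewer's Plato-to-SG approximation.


SG = 259/(259 − P)
SG = 259/(259 − 19.2)

1.0801


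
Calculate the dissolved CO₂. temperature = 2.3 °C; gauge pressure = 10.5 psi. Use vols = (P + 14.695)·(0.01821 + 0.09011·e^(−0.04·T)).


vols = (10.5 + 14.695)·(0.01821 + 0.09011·e^(−0.04·2.3))

2.5296 volumes


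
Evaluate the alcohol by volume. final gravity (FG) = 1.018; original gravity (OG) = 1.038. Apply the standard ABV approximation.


ABV = (OG − FG) · 131.25
ABV = (1.038 − 1.018) · 131.25

2.6250 % ABV


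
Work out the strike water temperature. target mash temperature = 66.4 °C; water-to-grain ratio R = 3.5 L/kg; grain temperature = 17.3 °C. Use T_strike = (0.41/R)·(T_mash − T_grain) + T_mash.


T_strike = (0.41/3.5)·(66.4 − 17.3) + 66.4

72.1517 °C


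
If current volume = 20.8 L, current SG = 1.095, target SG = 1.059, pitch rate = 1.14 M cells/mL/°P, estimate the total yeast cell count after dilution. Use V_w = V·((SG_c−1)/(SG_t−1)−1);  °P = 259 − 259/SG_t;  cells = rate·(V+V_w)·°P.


V_w = 20.8·((1.095−1)/(1.059−1)−1) = 12.6915
V_final = 20.8 + 12.6915 = 33.4915
°P = 259 − 259/1.059 = 14.4297
cells = 1.14·33.4915·14.4297

550.9290 billion cells


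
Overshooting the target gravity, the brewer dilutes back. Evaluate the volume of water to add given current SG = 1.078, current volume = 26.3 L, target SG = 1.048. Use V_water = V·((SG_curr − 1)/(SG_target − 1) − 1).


V_water = 26.3·((1.078 − 1)/(1.048 − 1) − 1)

16.4375 L


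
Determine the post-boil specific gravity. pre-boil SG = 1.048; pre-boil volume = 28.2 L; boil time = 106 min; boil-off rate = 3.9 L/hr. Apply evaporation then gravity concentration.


V_post = V_pre − rate·(t/60);  SG_post = 1 + (SG_pre−1)·V_pre/V_post
V_post = 28.2 − 3.9·(106/60) = 21.3100
SG_post = 1 + (1.048 − 1)·28.2/21.3100

1.0635


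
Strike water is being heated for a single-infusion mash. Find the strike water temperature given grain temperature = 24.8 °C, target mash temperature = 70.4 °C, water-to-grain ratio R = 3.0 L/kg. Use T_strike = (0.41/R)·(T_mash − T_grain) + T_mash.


T_strike = (0.41/3.0)·(70.4 − 24.8) + 70.4

76.6320 °C


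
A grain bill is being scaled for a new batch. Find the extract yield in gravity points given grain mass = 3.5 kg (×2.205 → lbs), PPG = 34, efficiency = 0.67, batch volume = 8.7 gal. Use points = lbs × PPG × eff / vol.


lbs = 3.5 × 2.205 = 7.7175
points = 7.7175 × 34 × 0.67 / 8.7

20.2074 points


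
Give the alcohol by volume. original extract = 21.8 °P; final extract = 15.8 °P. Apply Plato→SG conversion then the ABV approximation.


SG = 259/(259 − P);  ABV = (OG − FG)·131.25
OG = 259/(259 − 21.8) = 1.0919
FG = 259/(259 − 15.8) = 1.0650
ABV = (1.0919 − 1.0650)·131.25

3.5357 % ABV


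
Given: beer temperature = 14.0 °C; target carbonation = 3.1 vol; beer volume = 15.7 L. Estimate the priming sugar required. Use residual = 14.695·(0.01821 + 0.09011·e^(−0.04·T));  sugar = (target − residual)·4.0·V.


residual = 14.695·(0.01821 + 0.09011·e^(−0.04·14.0)) = 1.0240
sugar = (3.1 − 1.0240)·4.0·15.7

130.3746 g


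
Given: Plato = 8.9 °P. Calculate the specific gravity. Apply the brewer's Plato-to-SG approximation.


SG = 259/(259 − P)
SG = 259/(259 − 8.9)

1.0356


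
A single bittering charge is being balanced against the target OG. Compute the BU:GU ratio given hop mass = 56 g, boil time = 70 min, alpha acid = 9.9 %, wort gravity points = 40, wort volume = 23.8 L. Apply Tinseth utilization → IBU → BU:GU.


U = 1.65·0.000125^(GP/1000)·(1−e^(−0.04t))/4.15;  IBU = (α/100)·m·U·1000/V;  BU:GU = IBU/GP
U = 1.65·0.000125^(40/1000)·(1−e^(−0.04·70))/4.15 = 0.2607
IBU = (9.9/100)·56·0.2607·1000/23.8 = 60.7172
BU:GU = 60.7172/40

1.5179


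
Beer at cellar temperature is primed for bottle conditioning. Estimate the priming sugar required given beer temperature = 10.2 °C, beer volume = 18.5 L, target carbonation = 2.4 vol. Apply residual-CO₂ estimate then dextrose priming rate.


residual = 14.695·(0.01821 + 0.09011·e^(−0.04·T));  sugar = (target − residual)·4.0·V
residual = 14.695·(0.01821 + 0.09011·e^(−0.04·10.2)) = 1.1481
sugar = (2.4 − 1.1481)·4.0·18.5

92.6377 g


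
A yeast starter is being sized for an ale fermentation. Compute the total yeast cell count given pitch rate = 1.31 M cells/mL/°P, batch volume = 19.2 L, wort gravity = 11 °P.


cells (billions) = rate · V_L · °P
cells = 1.31 · 19.2 · 11

276.6720 billion cells


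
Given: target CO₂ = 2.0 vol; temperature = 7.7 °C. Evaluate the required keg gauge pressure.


psi = vols/(0.01821 + 0.09011·e^(−0.04·T)) − 14.695
psi = 2.0/(0.01821 + 0.09011·e^(−0.04·7.7)) − 14.695

8.9924 psi


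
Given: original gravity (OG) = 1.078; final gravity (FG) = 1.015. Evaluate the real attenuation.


AA = (OG−FG)/(OG−1)·100;  RA = AA·0.8192
AA = (1.078 − 1.015)/(1.078 − 1)·100 = 80.7692
RA = 80.7692·0.8192

66.1662 %


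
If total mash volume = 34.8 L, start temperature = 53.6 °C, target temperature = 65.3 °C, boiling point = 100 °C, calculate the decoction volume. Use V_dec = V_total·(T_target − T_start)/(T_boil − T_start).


V_dec = 34.8·(65.3 − 53.6)/(100 − 53.6)

8.7750 L


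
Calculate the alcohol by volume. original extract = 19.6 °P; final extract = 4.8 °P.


SG = 259/(259 − P);  ABV = (OG − FG)·131.25
OG = 259/(259 − 19.6) = 1.0819
FG = 259/(259 − 4.8) = 1.0189
ABV = (1.0819 − 1.0189)·131.25

8.2673 % ABV


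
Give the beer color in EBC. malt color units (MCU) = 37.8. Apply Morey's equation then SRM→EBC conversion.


SRM = 1.4922·MCU^0.6859;  EBC = SRM·1.97
SRM = 1.4922·37.8^0.6859 = 18.0231
EBC = 18.0231·1.97

35.5054 EBC


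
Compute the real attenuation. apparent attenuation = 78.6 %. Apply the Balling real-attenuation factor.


RA = AA · 0.8192
RA = 78.6 · 0.8192

64.3891 %


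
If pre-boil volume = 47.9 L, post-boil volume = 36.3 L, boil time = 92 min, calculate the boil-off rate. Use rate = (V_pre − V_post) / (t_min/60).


rate = (47.9 − 36.3) / (92/60)

7.5652 L/hr


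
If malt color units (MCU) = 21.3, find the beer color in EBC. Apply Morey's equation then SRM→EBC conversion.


SRM = 1.4922·MCU^0.6859;  EBC = SRM·1.97
SRM = 1.4922·21.3^0.6859 = 12.1608
EBC = 12.1608·1.97

23.9568 EBC


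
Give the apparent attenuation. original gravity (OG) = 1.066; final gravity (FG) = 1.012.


AA = (OG − FG)/(OG − 1) · 100
AA = (1.066 − 1.012)/(1.066 − 1) · 100

81.8182 %


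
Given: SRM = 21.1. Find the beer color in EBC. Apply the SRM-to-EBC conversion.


EBC = SRM · 1.97
EBC = 21.1 · 1.97

41.5670 EBC


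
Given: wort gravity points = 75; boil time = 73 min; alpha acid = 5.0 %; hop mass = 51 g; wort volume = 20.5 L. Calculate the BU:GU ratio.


U = 1.65·0.000125^(GP/1000)·(1−e^(−0.04t))/4.15;  IBU = (α/100)·m·U·1000/V;  BU:GU = IBU/GP
U = 1.65·0.000125^(75/1000)·(1−e^(−0.04·73))/4.15 = 0.1917
IBU = (5.0/100)·51·0.1917·1000/20.5 = 23.8458
BU:GU = 23.8458/75

0.3179


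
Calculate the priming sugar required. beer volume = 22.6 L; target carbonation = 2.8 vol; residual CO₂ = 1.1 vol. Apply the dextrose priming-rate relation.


sugar = (target − residual)·4.0·V
sugar = (2.8 − 1.1)·4.0·22.6

153.6800 g


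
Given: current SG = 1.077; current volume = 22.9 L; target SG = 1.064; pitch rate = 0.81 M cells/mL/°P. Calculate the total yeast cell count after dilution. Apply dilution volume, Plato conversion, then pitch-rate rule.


V_w = V·((SG_c−1)/(SG_t−1)−1);  °P = 259 − 259/SG_t;  cells = rate·(V+V_w)·°P
V_w = 22.9·((1.077−1)/(1.064−1)−1) = 4.6516
V_final = 22.9 + 4.6516 = 27.5516
°P = 259 − 259/1.064 = 15.5789
cells = 0.81·27.5516·15.5789

347.6717 billion cells


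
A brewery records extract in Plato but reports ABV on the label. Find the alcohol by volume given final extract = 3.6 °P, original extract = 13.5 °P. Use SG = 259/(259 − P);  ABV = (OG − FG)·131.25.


OG = 259/(259 − 13.5) = 1.0550
FG = 259/(259 − 3.6) = 1.0141
ABV = (1.0550 − 1.0141)·131.25

5.3674 % ABV


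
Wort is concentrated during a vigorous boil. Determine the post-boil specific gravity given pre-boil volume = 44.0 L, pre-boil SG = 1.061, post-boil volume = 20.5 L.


SG_post = 1 + (SG_pre − 1)·V_pre/V_post
pts_pre = (1.061 − 1)·1000 = 61.0000
pts_post = 61.0000·44.0/20.5 = 130.9268
SG_post = 1 + 130.9268/1000

1.1309


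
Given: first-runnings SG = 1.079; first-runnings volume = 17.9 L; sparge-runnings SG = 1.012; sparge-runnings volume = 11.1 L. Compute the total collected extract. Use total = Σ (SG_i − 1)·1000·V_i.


first = (1.079 − 1)·1000·17.9 = 1414.1000
sparge = (1.012 − 1)·1000·11.1 = 133.2000
total = 1414.1000 + 133.2000

1547.3000 gravity·L


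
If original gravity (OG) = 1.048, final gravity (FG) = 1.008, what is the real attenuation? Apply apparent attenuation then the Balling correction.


AA = (OG−FG)/(OG−1)·100;  RA = AA·0.8192
AA = (1.048 − 1.008)/(1.048 − 1)·100 = 83.3333
RA = 83.3333·0.8192

68.2667 %


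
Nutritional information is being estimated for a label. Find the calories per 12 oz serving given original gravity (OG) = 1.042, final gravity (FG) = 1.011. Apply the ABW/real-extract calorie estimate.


ABW = (OG−FG)·131.25·0.79/FG;  °P = 259 − 259/SG (for OG→OE and FG→AE);  RE = 0.1808·OE + 0.8192·AE;  Cal = (6.9·ABW + 4·(RE−0.1))·FG·3.55
ABW = (1.042 − 1.011)·131.25·0.79/1.011 = 3.1793
OE = 259 − 259/1.042 = 10.4395 °P
AE = 259 − 259/1.011 = 2.8180 °P
RE = 0.1808·10.4395 + 0.8192·2.8180 = 4.1960 °P
Cal = (6.9·3.1793 + 4·(4.1960−0.1))·1.011·3.55

137.5372 kcal


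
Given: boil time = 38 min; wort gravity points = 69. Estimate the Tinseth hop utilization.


U = 1.65·0.000125^(GP/1000) · (1 − e^(−0.04·t))/4.15
bigness = 1.65·0.000125^(69/1000) = 0.8875
boil_factor = (1 − e^(−0.04·38))/4.15 = 0.1883
U = 0.8875 · 0.1883

0.1671


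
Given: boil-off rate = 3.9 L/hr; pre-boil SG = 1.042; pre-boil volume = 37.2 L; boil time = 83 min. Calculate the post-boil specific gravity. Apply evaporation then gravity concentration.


V_post = V_pre − rate·(t/60);  SG_post = 1 + (SG_pre−1)·V_pre/V_post
V_post = 37.2 − 3.9·(83/60) = 31.8050
SG_post = 1 + (1.042 − 1)·37.2/31.8050

1.0491


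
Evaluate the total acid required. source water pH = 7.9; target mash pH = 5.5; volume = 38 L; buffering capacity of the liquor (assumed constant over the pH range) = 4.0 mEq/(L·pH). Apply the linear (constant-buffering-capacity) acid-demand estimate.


acid = buffering capacity · (pH_source − pH_target) · V
acid = 4.0 · (7.9 − 5.5) · 38

364.8000 mEq


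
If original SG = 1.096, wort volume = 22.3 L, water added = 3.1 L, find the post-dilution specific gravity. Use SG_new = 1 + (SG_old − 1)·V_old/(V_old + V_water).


pts = (1.096 − 1)·1000·22.3/(22.3 + 3.1) = 84.2835
SG_new = 1 + 84.2835/1000

1.0843


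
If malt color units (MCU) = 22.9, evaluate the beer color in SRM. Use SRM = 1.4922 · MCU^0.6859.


SRM = 1.4922 · 22.9^0.6859

12.7802 SRM


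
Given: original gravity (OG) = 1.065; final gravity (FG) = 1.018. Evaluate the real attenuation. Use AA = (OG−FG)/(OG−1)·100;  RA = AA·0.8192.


AA = (1.065 − 1.018)/(1.065 − 1)·100 = 72.3077
RA = 72.3077·0.8192

59.2345 %


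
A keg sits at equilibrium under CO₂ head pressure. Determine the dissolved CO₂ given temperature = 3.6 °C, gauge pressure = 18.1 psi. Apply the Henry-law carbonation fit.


vols = (P + 14.695)·(0.01821 + 0.09011·e^(−0.04·T))
vols = (18.1 + 14.695)·(0.01821 + 0.09011·e^(−0.04·3.6))

3.1560 volumes


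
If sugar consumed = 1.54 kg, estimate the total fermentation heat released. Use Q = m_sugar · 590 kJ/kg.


Q = 1.54 · 590

908.6000 kJ


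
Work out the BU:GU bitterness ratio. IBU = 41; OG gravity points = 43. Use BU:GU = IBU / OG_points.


BU:GU = 41 / 43

0.9535


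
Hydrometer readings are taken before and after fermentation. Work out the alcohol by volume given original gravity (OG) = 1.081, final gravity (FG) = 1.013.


ABV = (OG − FG) · 131.25
ABV = (1.081 − 1.013) · 131.25

8.9250 % ABV


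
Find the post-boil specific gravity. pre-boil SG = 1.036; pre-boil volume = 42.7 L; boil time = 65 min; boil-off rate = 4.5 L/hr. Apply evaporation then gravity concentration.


V_post = V_pre − rate·(t/60);  SG_post = 1 + (SG_pre−1)·V_pre/V_post
V_post = 42.7 − 4.5·(65/60) = 37.8250
SG_post = 1 + (1.036 − 1)·42.7/37.8250

1.0406


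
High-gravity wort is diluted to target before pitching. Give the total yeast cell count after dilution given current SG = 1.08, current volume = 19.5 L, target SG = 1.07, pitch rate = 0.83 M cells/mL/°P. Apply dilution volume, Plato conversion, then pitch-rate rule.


V_w = V·((SG_c−1)/(SG_t−1)−1);  °P = 259 − 259/SG_t;  cells = rate·(V+V_w)·°P
V_w = 19.5·((1.08−1)/(1.07−1)−1) = 2.7857
V_final = 19.5 + 2.7857 = 22.2857
°P = 259 − 259/1.07 = 16.9439
cells = 0.83·22.2857·16.9439

313.4142 billion cells


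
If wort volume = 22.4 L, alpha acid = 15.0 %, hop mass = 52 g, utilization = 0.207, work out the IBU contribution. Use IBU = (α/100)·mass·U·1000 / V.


IBU = (15.0/100)·52·0.207·1000 / 22.4

72.0804 IBU


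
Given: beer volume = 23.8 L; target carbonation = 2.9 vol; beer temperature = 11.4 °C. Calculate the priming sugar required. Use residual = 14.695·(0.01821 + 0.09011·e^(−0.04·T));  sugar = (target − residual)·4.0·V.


residual = 14.695·(0.01821 + 0.09011·e^(−0.04·11.4)) = 1.1069
sugar = (2.9 − 1.1069)·4.0·23.8

170.7059 g


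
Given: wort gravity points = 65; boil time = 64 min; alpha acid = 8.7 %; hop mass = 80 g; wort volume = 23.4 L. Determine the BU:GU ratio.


U = 1.65·0.000125^(GP/1000)·(1−e^(−0.04t))/4.15;  IBU = (α/100)·m·U·1000/V;  BU:GU = IBU/GP
U = 1.65·0.000125^(65/1000)·(1−e^(−0.04·64))/4.15 = 0.2045
IBU = (8.7/100)·80·0.2045·1000/23.4 = 60.8396
BU:GU = 60.8396/65

0.9360


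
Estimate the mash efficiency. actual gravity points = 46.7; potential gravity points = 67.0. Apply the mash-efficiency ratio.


efficiency = actual / potential × 100
efficiency = 46.7 / 67.0 × 100

69.7015 %


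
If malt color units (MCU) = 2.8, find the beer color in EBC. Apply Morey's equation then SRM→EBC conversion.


SRM = 1.4922·MCU^0.6859;  EBC = SRM·1.97
SRM = 1.4922·2.8^0.6859 = 3.0237
EBC = 3.0237·1.97

5.9566 EBC


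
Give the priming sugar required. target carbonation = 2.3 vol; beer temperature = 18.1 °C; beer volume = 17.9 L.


residual = 14.695·(0.01821 + 0.09011·e^(−0.04·T));  sugar = (target − residual)·4.0·V
residual = 14.695·(0.01821 + 0.09011·e^(−0.04·18.1)) = 0.9096
sugar = (2.3 − 0.9096)·4.0·17.9

99.5552 g


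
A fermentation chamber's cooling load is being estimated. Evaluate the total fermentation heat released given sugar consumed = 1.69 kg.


Q = m_sugar · 590 kJ/kg
Q = 1.69 · 590

997.1000 kJ


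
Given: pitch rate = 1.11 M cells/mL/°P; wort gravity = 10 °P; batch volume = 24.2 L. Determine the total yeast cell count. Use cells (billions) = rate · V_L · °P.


cells = 1.11 · 24.2 · 10

268.6200 billion cells


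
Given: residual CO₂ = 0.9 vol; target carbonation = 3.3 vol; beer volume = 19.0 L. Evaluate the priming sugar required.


sugar = (target − residual)·4.0·V
sugar = (3.3 − 0.9)·4.0·19.0

182.4000 g


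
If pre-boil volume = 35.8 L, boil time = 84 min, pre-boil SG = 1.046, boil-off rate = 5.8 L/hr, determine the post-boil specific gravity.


V_post = V_pre − rate·(t/60);  SG_post = 1 + (SG_pre−1)·V_pre/V_post
V_post = 35.8 − 5.8·(84/60) = 27.6800
SG_post = 1 + (1.046 − 1)·35.8/27.6800

1.0595


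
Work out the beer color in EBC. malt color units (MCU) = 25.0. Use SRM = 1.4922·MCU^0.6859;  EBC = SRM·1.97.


SRM = 1.4922·25.0^0.6859 = 13.5729
EBC = 13.5729·1.97

26.7387 EBC


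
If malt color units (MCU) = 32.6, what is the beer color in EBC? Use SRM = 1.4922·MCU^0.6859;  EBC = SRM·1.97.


SRM = 1.4922·32.6^0.6859 = 16.2833
EBC = 16.2833·1.97

32.0781 EBC


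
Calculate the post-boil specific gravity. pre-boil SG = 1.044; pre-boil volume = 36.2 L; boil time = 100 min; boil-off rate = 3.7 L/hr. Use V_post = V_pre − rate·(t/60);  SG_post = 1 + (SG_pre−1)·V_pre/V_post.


V_post = 36.2 − 3.7·(100/60) = 30.0333
SG_post = 1 + (1.044 − 1)·36.2/30.0333

1.0530


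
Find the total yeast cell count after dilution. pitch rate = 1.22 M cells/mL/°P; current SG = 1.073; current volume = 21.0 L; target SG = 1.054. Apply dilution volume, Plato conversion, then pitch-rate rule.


V_w = V·((SG_c−1)/(SG_t−1)−1);  °P = 259 − 259/SG_t;  cells = rate·(V+V_w)·°P
V_w = 21.0·((1.073−1)/(1.054−1)−1) = 7.3889
V_final = 21.0 + 7.3889 = 28.3889
°P = 259 − 259/1.054 = 13.2694
cells = 1.22·28.3889·13.2694

459.5800 billion cells


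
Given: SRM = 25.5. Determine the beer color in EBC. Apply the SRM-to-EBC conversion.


EBC = SRM · 1.97
EBC = 25.5 · 1.97

50.2350 EBC


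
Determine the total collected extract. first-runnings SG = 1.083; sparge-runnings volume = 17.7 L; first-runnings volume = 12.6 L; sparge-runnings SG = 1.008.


total = Σ (SG_i − 1)·1000·V_i
first = (1.083 − 1)·1000·12.6 = 1045.8000
sparge = (1.008 − 1)·1000·17.7 = 141.6000
total = 1045.8000 + 141.6000

1187.4000 gravity·L


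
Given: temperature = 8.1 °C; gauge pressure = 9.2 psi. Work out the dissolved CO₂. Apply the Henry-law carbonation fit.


vols = (P + 14.695)·(0.01821 + 0.09011·e^(−0.04·T))
vols = (9.2 + 14.695)·(0.01821 + 0.09011·e^(−0.04·8.1))

1.9924 volumes


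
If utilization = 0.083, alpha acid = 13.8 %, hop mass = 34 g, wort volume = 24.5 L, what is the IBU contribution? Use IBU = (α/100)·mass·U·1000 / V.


IBU = (13.8/100)·34·0.083·1000 / 24.5

15.8953 IBU


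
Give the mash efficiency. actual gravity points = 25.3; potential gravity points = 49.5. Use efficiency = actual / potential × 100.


efficiency = 25.3 / 49.5 × 100

51.1111 %


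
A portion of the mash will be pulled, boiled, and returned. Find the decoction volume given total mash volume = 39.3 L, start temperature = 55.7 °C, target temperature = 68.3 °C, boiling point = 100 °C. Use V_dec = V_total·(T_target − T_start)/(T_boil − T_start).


V_dec = 39.3·(68.3 − 55.7)/(100 − 55.7)

11.1779 L


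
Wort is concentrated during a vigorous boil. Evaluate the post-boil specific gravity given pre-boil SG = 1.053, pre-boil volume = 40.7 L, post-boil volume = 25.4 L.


SG_post = 1 + (SG_pre − 1)·V_pre/V_post
pts_pre = (1.053 − 1)·1000 = 53.0000
pts_post = 53.0000·40.7/25.4 = 84.9252
SG_post = 1 + 84.9252/1000

1.0849


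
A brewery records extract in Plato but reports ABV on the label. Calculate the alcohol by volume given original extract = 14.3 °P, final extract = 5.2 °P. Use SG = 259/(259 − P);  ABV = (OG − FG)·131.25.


OG = 259/(259 − 14.3) = 1.0584
FG = 259/(259 − 5.2) = 1.0205
ABV = (1.0584 − 1.0205)·131.25

4.9810 % ABV


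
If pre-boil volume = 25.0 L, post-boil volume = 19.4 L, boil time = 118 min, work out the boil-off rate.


rate = (V_pre − V_post) / (t_min/60)
rate = (25.0 − 19.4) / (118/60)

2.8475 L/hr


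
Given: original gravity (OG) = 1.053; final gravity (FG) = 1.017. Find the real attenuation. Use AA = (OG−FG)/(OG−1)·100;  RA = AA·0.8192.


AA = (1.053 − 1.017)/(1.053 − 1)·100 = 67.9245
RA = 67.9245·0.8192

55.6438 %


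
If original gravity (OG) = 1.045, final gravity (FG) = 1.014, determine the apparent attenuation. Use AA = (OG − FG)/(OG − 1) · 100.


AA = (1.045 − 1.014)/(1.045 − 1) · 100

68.8889 %


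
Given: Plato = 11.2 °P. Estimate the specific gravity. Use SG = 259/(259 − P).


SG = 259/(259 − 11.2)

1.0452


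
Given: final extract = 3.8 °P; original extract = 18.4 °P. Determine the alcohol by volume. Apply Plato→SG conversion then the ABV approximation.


SG = 259/(259 − P);  ABV = (OG − FG)·131.25
OG = 259/(259 − 18.4) = 1.0765
FG = 259/(259 − 3.8) = 1.0149
ABV = (1.0765 − 1.0149)·131.25

8.0831 % ABV


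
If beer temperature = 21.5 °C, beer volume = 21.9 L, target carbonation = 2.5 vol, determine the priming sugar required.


residual = 14.695·(0.01821 + 0.09011·e^(−0.04·T));  sugar = (target − residual)·4.0·V
residual = 14.695·(0.01821 + 0.09011·e^(−0.04·21.5)) = 0.8279
sugar = (2.5 − 0.8279)·4.0·21.9

146.4731 g


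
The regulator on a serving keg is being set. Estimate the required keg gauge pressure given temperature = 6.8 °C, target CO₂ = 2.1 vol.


psi = vols/(0.01821 + 0.09011·e^(−0.04·T)) − 14.695
psi = 2.1/(0.01821 + 0.09011·e^(−0.04·6.8)) − 14.695

9.4816 psi


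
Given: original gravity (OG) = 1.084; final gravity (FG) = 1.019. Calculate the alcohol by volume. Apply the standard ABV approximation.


ABV = (OG − FG) · 131.25
ABV = (1.084 − 1.019) · 131.25

8.5313 % ABV


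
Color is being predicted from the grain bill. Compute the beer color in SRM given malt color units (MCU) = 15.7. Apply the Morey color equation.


SRM = 1.4922 · MCU^0.6859
SRM = 1.4922 · 15.7^0.6859

9.8649 SRM


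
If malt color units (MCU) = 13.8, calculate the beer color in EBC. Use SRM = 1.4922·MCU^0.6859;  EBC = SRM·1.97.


SRM = 1.4922·13.8^0.6859 = 9.0296
EBC = 9.0296·1.97

17.7884 EBC


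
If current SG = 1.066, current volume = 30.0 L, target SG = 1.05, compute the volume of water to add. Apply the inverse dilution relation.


V_water = V·((SG_curr − 1)/(SG_target − 1) − 1)
V_water = 30.0·((1.066 − 1)/(1.05 − 1) − 1)

9.6000 L


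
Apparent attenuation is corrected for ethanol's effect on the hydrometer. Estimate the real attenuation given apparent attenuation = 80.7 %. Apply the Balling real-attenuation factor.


RA = AA · 0.8192
RA = 80.7 · 0.8192

66.1094 %


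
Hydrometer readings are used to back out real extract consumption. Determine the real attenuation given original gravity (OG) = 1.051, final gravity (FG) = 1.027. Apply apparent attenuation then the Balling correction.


AA = (OG−FG)/(OG−1)·100;  RA = AA·0.8192
AA = (1.051 − 1.027)/(1.051 − 1)·100 = 47.0588
RA = 47.0588·0.8192

38.5506 %


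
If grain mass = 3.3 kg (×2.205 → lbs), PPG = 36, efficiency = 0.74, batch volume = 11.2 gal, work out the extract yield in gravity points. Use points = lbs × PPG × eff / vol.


lbs = 3.3 × 2.205 = 7.2765
points = 7.2765 × 36 × 0.74 / 11.2

17.3077 points


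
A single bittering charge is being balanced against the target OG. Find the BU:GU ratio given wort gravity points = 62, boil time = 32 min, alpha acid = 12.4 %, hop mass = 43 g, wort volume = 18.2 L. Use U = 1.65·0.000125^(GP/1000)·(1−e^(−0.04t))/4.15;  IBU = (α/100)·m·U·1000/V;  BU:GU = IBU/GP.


U = 1.65·0.000125^(62/1000)·(1−e^(−0.04·32))/4.15 = 0.1644
IBU = (12.4/100)·43·0.1644·1000/18.2 = 48.1701
BU:GU = 48.1701/62

0.7769


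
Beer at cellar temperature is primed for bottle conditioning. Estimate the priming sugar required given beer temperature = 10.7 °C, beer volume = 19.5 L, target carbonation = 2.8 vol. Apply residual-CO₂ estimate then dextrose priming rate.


residual = 14.695·(0.01821 + 0.09011·e^(−0.04·T));  sugar = (target − residual)·4.0·V
residual = 14.695·(0.01821 + 0.09011·e^(−0.04·10.7)) = 1.1307
sugar = (2.8 − 1.1307)·4.0·19.5

130.2052 g


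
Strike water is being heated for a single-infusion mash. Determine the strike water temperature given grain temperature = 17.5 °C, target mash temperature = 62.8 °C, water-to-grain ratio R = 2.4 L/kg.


T_strike = (0.41/R)·(T_mash − T_grain) + T_mash
T_strike = (0.41/2.4)·(62.8 − 17.5) + 62.8

70.5387 °C


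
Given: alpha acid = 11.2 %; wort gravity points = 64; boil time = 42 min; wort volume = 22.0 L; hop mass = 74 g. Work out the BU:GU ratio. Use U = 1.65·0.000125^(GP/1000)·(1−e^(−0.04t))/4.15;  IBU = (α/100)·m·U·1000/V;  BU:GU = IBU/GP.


U = 1.65·0.000125^(64/1000)·(1−e^(−0.04·42))/4.15 = 0.1820
IBU = (11.2/100)·74·0.1820·1000/22.0 = 68.5630
BU:GU = 68.5630/64

1.0713


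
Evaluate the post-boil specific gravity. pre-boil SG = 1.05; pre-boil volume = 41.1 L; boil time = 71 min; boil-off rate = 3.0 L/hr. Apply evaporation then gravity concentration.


V_post = V_pre − rate·(t/60);  SG_post = 1 + (SG_pre−1)·V_pre/V_post
V_post = 41.1 − 3.0·(71/60) = 37.5500
SG_post = 1 + (1.05 − 1)·41.1/37.5500

1.0547


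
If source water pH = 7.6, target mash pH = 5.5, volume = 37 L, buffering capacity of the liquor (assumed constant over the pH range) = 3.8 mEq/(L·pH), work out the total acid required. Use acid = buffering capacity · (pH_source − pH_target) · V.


acid = 3.8 · (7.6 − 5.5) · 37

295.2600 mEq


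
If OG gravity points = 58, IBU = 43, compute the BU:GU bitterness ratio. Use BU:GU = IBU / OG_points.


BU:GU = 43 / 58

0.7414


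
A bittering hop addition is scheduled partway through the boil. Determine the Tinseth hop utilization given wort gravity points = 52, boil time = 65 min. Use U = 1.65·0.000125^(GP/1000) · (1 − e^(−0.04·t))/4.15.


bigness = 1.65·0.000125^(52/1000) = 1.0340
boil_factor = (1 − e^(−0.04·65))/4.15 = 0.2231
U = 1.0340 · 0.2231

0.2307


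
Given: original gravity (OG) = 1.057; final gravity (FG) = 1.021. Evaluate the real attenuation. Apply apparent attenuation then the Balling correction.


AA = (OG−FG)/(OG−1)·100;  RA = AA·0.8192
AA = (1.057 − 1.021)/(1.057 − 1)·100 = 63.1579
RA = 63.1579·0.8192

51.7389 %


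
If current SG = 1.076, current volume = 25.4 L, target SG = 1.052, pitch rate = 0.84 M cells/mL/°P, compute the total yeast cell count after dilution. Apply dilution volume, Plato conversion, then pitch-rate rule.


V_w = V·((SG_c−1)/(SG_t−1)−1);  °P = 259 − 259/SG_t;  cells = rate·(V+V_w)·°P
V_w = 25.4·((1.076−1)/(1.052−1)−1) = 11.7231
V_final = 25.4 + 11.7231 = 37.1231
°P = 259 − 259/1.052 = 12.8023
cells = 0.84·37.1231·12.8023

399.2185 billion cells


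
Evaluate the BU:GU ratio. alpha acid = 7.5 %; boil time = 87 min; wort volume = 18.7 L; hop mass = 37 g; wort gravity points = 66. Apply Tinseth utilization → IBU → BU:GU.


U = 1.65·0.000125^(GP/1000)·(1−e^(−0.04t))/4.15;  IBU = (α/100)·m·U·1000/V;  BU:GU = IBU/GP
U = 1.65·0.000125^(66/1000)·(1−e^(−0.04·87))/4.15 = 0.2129
IBU = (7.5/100)·37·0.2129·1000/18.7 = 31.5983
BU:GU = 31.5983/66

0.4788


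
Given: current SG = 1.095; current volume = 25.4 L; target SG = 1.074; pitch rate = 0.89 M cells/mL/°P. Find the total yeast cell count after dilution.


V_w = V·((SG_c−1)/(SG_t−1)−1);  °P = 259 − 259/SG_t;  cells = rate·(V+V_w)·°P
V_w = 25.4·((1.095−1)/(1.074−1)−1) = 7.2081
V_final = 25.4 + 7.2081 = 32.6081
°P = 259 − 259/1.074 = 17.8454
cells = 0.89·32.6081·17.8454

517.8963 billion cells


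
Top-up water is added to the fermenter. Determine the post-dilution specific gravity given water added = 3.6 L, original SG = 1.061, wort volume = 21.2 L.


SG_new = 1 + (SG_old − 1)·V_old/(V_old + V_water)
pts = (1.061 − 1)·1000·21.2/(21.2 + 3.6) = 52.1452
SG_new = 1 + 52.1452/1000

1.0521


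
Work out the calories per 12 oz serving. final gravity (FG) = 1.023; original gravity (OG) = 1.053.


ABW = (OG−FG)·131.25·0.79/FG;  °P = 259 − 259/SG (for OG→OE and FG→AE);  RE = 0.1808·OE + 0.8192·AE;  Cal = (6.9·ABW + 4·(RE−0.1))·FG·3.55
ABW = (1.053 − 1.023)·131.25·0.79/1.023 = 3.0407
OE = 259 − 259/1.053 = 13.0361 °P
AE = 259 − 259/1.023 = 5.8231 °P
RE = 0.1808·13.0361 + 0.8192·5.8231 = 7.1272 °P
Cal = (6.9·3.0407 + 4·(7.1272−0.1))·1.023·3.55

178.2758 kcal


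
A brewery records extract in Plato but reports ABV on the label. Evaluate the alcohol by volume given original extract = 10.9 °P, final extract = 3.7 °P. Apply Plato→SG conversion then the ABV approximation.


SG = 259/(259 − P);  ABV = (OG − FG)·131.25
OG = 259/(259 − 10.9) = 1.0439
FG = 259/(259 − 3.7) = 1.0145
ABV = (1.0439 − 1.0145)·131.25

3.8642 % ABV


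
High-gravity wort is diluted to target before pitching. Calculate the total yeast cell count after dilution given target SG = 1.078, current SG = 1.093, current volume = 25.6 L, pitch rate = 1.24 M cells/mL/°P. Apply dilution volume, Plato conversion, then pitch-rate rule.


V_w = V·((SG_c−1)/(SG_t−1)−1);  °P = 259 − 259/SG_t;  cells = rate·(V+V_w)·°P
V_w = 25.6·((1.093−1)/(1.078−1)−1) = 4.9231
V_final = 25.6 + 4.9231 = 30.5231
°P = 259 − 259/1.078 = 18.7403
cells = 1.24·30.5231·18.7403

709.2929 billion cells


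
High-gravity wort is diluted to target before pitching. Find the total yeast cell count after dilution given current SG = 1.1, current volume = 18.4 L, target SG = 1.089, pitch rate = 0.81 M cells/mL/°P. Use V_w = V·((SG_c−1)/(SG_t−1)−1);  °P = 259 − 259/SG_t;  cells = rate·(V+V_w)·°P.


V_w = 18.4·((1.1−1)/(1.089−1)−1) = 2.2742
V_final = 18.4 + 2.2742 = 20.6742
°P = 259 − 259/1.089 = 21.1671
cells = 0.81·20.6742·21.1671

354.4661 billion cells


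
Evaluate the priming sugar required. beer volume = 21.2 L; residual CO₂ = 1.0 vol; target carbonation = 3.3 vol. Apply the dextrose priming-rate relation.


sugar = (target − residual)·4.0·V
sugar = (3.3 − 1.0)·4.0·21.2

195.0400 g


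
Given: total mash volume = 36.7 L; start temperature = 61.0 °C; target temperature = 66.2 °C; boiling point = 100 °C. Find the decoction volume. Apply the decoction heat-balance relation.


V_dec = V_total·(T_target − T_start)/(T_boil − T_start)
V_dec = 36.7·(66.2 − 61.0)/(100 − 61.0)

4.8933 L


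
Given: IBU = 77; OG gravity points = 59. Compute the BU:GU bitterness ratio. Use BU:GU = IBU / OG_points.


BU:GU = 77 / 59

1.3051


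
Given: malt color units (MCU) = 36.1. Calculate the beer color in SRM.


SRM = 1.4922 · MCU^0.6859
SRM = 1.4922 · 36.1^0.6859

17.4631 SRM


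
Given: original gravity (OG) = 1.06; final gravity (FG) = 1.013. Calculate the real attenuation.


AA = (OG−FG)/(OG−1)·100;  RA = AA·0.8192
AA = (1.06 − 1.013)/(1.06 − 1)·100 = 78.3333
RA = 78.3333·0.8192

64.1707 %


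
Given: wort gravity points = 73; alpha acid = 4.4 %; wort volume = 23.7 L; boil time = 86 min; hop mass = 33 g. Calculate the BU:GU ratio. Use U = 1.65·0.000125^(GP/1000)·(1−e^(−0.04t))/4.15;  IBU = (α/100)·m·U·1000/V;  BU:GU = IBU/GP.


U = 1.65·0.000125^(73/1000)·(1−e^(−0.04·86))/4.15 = 0.1997
IBU = (4.4/100)·33·0.1997·1000/23.7 = 12.2342
BU:GU = 12.2342/73

0.1676


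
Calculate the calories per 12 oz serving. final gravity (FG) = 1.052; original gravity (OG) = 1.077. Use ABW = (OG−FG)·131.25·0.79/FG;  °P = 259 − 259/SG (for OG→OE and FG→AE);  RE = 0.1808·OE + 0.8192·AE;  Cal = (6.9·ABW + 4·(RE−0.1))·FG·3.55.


ABW = (1.077 − 1.052)·131.25·0.79/1.052 = 2.4641
OE = 259 − 259/1.077 = 18.5172 °P
AE = 259 − 259/1.052 = 12.8023 °P
RE = 0.1808·18.5172 + 0.8192·12.8023 = 13.8355 °P
Cal = (6.9·2.4641 + 4·(13.8355−0.1))·1.052·3.55

268.6825 kcal


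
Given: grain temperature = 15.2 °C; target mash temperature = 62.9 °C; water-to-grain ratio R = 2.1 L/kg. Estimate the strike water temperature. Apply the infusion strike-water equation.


T_strike = (0.41/R)·(T_mash − T_grain) + T_mash
T_strike = (0.41/2.1)·(62.9 − 15.2) + 62.9

72.2129 °C


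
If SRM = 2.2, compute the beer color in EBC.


EBC = SRM · 1.97
EBC = 2.2 · 1.97

4.3340 EBC


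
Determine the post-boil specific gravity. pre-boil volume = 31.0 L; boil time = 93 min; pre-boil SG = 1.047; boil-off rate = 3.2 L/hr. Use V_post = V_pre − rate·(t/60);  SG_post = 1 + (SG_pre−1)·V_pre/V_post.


V_post = 31.0 − 3.2·(93/60) = 26.0400
SG_post = 1 + (1.047 − 1)·31.0/26.0400

1.0560


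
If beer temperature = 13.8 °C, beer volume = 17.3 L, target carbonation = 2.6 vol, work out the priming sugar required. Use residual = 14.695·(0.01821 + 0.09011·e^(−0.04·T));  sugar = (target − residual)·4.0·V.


residual = 14.695·(0.01821 + 0.09011·e^(−0.04·13.8)) = 1.0300
sugar = (2.6 − 1.0300)·4.0·17.3

108.6407 g


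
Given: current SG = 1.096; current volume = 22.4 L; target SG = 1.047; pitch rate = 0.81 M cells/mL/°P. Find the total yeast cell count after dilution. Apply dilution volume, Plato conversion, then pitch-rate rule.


V_w = V·((SG_c−1)/(SG_t−1)−1);  °P = 259 − 259/SG_t;  cells = rate·(V+V_w)·°P
V_w = 22.4·((1.096−1)/(1.047−1)−1) = 23.3532
V_final = 22.4 + 23.3532 = 45.7532
°P = 259 − 259/1.047 = 11.6266
cells = 0.81·45.7532·11.6266

430.8810 billion cells


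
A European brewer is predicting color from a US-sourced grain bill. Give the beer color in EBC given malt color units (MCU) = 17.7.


SRM = 1.4922·MCU^0.6859;  EBC = SRM·1.97
SRM = 1.4922·17.7^0.6859 = 10.7106
EBC = 10.7106·1.97

21.0998 EBC


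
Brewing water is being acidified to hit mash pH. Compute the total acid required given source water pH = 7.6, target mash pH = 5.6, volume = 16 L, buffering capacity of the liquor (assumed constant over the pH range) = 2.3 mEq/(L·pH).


acid = buffering capacity · (pH_source − pH_target) · V
acid = 2.3 · (7.6 − 5.6) · 16

73.6000 mEq
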